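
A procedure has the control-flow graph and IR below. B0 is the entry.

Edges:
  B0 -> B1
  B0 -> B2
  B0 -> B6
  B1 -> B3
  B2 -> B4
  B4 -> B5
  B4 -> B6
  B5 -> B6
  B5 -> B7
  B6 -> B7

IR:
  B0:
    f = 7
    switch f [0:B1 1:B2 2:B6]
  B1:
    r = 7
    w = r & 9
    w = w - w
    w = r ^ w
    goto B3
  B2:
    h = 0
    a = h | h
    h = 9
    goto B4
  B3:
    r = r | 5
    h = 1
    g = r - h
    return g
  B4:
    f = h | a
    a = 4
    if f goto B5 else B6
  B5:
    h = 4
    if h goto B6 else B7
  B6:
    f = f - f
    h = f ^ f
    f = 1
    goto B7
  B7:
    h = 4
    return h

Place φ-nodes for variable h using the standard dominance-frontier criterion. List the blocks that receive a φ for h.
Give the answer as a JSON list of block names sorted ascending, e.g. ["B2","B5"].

idom tree: B1←B0 B2←B0 B3←B1 B4←B2 B5←B4 B6←B0 B7←B0
Join-block Dom:
  B6: preds {B0,B4,B5}: {B0} ∩ {B0,B2,B4} ∩ {B0,B2,B4,B5} = {B0}; idom=B0
  B7: preds {B5,B6}: {B0,B2,B4,B5} ∩ {B0,B6} = {B0}; idom=B0

DF derivation:
  B6←B0: walk · to B0
  B6←B4: walk B4→B2 to B0
  B6←B5: walk B5→B4→B2 to B0
  B7←B5: walk B5→B4→B2 to B0
  B7←B6: walk B6 to B0
  B0: DF=∅
  B1: DF=∅
  B2: DF={B6,B7}
  B3: DF=∅
  B4: DF={B6,B7}
  B5: DF={B6,B7}
  B6: DF={B7}
  B7: DF=∅

φ for h: defs {B2,B3,B5,B6,B7}
  DF⁺ = {B6,B7}

Answer: ["B6", "B7"]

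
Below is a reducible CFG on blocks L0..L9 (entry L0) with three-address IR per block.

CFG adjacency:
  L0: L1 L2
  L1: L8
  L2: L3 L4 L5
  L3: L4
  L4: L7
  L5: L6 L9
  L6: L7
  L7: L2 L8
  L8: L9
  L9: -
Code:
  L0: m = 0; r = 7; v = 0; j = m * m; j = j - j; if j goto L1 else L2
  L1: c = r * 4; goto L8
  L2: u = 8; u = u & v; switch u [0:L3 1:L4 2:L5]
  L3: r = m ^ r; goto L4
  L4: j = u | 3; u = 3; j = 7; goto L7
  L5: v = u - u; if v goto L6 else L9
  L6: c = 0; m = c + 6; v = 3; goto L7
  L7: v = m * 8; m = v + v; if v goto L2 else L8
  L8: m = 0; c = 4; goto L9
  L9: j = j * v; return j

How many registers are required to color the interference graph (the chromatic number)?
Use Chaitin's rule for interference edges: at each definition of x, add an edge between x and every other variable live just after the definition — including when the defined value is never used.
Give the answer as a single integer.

Answer: 5

Working:
Block summaries:
  L0 def {j,m,r,v} use ∅
  L1 def {c} use {r}
  L2 def {u} use {v}
  L3 def {r} use {m,r}
  L4 def {j,u} use {u}
  L5 def {v} use {u}
  L6 def {c,m,v} use ∅
  L7 def {m,v} use {m}
  L8 def {c,m} use ∅
  L9 def {j} use {j,v}

Liveness:
  live L0: ∅→{j,m,r,v}
  live L1: {j,r,v}→{j,v}
  live L2: {j,m,r,v}→{j,m,r,u}
  live L3: {m,r,u}→{m,r,u}
  live L4: {m,r,u}→{j,m,r}
  live L5: {j,r,u}→{j,r,v}
  live L6: {j,r}→{j,m,r}
  live L7: {j,m,r}→{j,m,r,v}
  live L8: {j,v}→{j,v}
  live L9: {j,v}→∅

Conflict graph:
  c: {j,r,v}
  j: {c,m,r,u,v}
  m: {j,r,u,v}
  r: {c,j,m,u,v}
  u: {j,m,r,v}
  v: {c,j,m,r,u}

Colouring:
  clique {j,m,r,u,v} ⇒ need ≥ 5
  assign c→c3 j→c0 m→c3 r→c1 u→c4 v→c2 — no edge inside a register ⇒ χ ≤ 5
  χ = 5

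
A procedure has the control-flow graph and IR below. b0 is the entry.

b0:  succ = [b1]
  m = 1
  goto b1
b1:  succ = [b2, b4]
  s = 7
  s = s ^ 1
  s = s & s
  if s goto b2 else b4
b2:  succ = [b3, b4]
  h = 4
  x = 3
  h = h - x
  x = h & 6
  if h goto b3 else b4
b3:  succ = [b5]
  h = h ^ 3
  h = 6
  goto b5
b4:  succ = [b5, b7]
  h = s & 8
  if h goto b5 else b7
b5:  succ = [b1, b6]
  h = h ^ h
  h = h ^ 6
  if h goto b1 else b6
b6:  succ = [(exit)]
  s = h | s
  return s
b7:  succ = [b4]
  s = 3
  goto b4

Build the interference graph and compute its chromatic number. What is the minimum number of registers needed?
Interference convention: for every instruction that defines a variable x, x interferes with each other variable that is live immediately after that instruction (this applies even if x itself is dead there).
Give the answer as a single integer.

def/use:
  b0: {m} / ∅
  b1: {s} / ∅
  b2: {h,x} / ∅
  b3: {h} / {h}
  b4: {h} / {s}
  b5: {h} / {h}
  b6: {s} / {h,s}
  b7: {s} / ∅

Live sets:
  b0: in=∅ out=∅
  b1: in=∅ out={s}
  b2: in={s} out={h,s}
  b3: in={h,s} out={h,s}
  b4: in={s} out={h,s}
  b5: in={h,s} out={h,s}
  b6: in={h,s} out=∅
  b7: in=∅ out={s}

Conflict graph:
  h: {s,x}
  m: ∅
  s: {h,x}
  x: {h,s}

Chromatic number:
  {h,s,x} pairwise interfere (3-clique) ⇒ χ ≥ 3
  assign h→R0 m→R0 s→R1 x→R2 — no edge inside a register ⇒ χ ≤ 3
  χ = 3

Answer: 3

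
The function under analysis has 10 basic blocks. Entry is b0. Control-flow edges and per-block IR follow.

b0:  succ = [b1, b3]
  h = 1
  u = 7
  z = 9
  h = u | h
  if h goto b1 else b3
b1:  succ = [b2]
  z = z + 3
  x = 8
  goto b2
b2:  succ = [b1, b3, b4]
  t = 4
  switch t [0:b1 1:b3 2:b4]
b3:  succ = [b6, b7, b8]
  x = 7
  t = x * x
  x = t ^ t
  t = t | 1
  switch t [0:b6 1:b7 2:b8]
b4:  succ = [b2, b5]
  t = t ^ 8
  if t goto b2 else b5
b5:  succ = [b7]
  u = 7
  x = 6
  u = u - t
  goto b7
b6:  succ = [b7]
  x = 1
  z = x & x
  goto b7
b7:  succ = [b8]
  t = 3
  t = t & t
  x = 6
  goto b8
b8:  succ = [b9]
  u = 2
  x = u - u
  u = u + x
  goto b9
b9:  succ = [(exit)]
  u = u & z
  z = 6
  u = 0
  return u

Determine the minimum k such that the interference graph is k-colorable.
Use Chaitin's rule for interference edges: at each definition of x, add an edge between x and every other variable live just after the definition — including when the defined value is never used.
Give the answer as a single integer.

Block summaries:
  b0: {h,u,z} / ∅
  b1: {x,z} / {z}
  b2: {t} / ∅
  b3: {t,x} / ∅
  b4: {t} / {t}
  b5: {u,x} / {t}
  b6: {x,z} / ∅
  b7: {t,x} / ∅
  b8: {u,x} / ∅
  b9: {u,z} / {u,z}

Live sets:
  live b0: ∅→{z}
  live b1: {z}→{z}
  live b2: {z}→{t,z}
  live b3: {z}→{z}
  live b4: {t,z}→{t,z}
  live b5: {t,z}→{z}
  live b6: ∅→{z}
  live b7: {z}→{z}
  live b8: {z}→{u,z}
  live b9: {u,z}→∅

Conflict graph:
  h↔{u,z}
  t↔{u,x,z}
  u↔{h,t,x,z}
  x↔{t,u,z}
  z↔{h,t,u,x}

Registers:
  {t,u,x,z} pairwise interfere (4-clique) ⇒ χ ≥ 4
  4-colouring: r0={u}  r1={z}  r2={h,t}  r3={x}
  χ = 4

Answer: 4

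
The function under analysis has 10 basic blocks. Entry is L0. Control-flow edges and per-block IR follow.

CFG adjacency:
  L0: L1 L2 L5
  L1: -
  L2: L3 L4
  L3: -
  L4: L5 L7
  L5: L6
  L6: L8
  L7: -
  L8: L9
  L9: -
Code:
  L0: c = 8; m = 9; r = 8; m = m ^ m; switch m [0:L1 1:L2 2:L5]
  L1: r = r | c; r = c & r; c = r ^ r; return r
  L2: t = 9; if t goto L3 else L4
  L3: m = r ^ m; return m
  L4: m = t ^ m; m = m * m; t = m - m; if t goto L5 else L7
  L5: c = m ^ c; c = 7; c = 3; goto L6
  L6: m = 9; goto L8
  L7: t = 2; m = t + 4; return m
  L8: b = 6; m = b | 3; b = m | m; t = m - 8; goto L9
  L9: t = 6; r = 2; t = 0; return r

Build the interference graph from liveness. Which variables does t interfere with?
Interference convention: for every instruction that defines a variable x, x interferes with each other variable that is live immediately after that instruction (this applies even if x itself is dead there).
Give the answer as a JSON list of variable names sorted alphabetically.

Answer: ["c", "m", "r"]

Analysis:
Per-block:
  L0: def={c,m,r} ue=∅
  L1: def={c,r} ue={c,r}
  L2: def={t} ue=∅
  L3: def={m} ue={m,r}
  L4: def={m,t} ue={m,t}
  L5: def={c} ue={c,m}
  L6: def={m} ue=∅
  L7: def={m,t} ue=∅
  L8: def={b,m,t} ue=∅
  L9: def={r,t} ue=∅

Backward fixpoint:
  L0: in=∅ out={c,m,r}
  L1: in={c,r} out=∅
  L2: in={c,m,r} out={c,m,r,t}
  L3: in={m,r} out=∅
  L4: in={c,m,t} out={c,m}
  L5: in={c,m} out=∅
  L6: in=∅ out=∅
  L7: in=∅ out=∅
  L8: in=∅ out=∅
  L9: in=∅ out=∅

Interfere edges:
  b: {m}
  c: {m,r,t}
  m: {b,c,r,t}
  r: {c,m,t}
  t: {c,m,r}

N(t) = ["c", "m", "r"]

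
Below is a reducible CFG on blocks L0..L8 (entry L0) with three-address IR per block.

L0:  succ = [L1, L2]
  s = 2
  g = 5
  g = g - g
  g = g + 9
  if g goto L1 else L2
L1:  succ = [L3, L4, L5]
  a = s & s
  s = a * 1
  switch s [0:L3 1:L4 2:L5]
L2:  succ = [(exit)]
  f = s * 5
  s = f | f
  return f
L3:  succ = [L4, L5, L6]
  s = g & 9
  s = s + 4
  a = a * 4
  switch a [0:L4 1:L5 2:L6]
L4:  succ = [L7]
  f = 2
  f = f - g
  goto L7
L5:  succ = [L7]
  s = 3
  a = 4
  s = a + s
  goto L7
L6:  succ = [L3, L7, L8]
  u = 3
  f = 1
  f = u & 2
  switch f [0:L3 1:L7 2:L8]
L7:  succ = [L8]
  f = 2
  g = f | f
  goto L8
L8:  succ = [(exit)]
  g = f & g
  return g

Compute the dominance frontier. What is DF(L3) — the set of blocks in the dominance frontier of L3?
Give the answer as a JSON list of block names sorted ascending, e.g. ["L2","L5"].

idom tree: L1←L0 L2←L0 L3←L1 L4←L1 L5←L1 L6←L3 L7←L1 L8←L1
Join-block Dom:
  L3: preds {L1,L6}: {L0,L1} ∩ {L0,L1,L3,L6} = {L0,L1}; idom=L1
  L4: preds {L1,L3}: {L0,L1} ∩ {L0,L1,L3} = {L0,L1}; idom=L1
  L5: preds {L1,L3}: {L0,L1} ∩ {L0,L1,L3} = {L0,L1}; idom=L1
  L7: preds {L4,L5,L6}: {L0,L1,L4} ∩ {L0,L1,L5} ∩ {L0,L1,L3,L6} = {L0,L1}; idom=L1
  L8: preds {L6,L7}: {L0,L1,L3,L6} ∩ {L0,L1,L7} = {L0,L1}; idom=L1

DF derivation:
  L3←L1: walk · to L1
  L3←L6: walk L6→L3 to L1
  L4←L1: walk · to L1
  L4←L3: walk L3 to L1
  L5←L1: walk · to L1
  L5←L3: walk L3 to L1
  L7←L4: walk L4 to L1
  L7←L5: walk L5 to L1
  L7←L6: walk L6→L3 to L1
  L8←L6: walk L6→L3 to L1
  L8←L7: walk L7 to L1
  L0 → ∅
  L1 → ∅
  L2 → ∅
  L3 → {L3,L4,L5,L7,L8}
  L4 → {L7}
  L5 → {L7}
  L6 → {L3,L7,L8}
  L7 → {L8}
  L8 → ∅

DF(L3) = ["L3", "L4", "L5", "L7", "L8"]

Answer: ["L3", "L4", "L5", "L7", "L8"]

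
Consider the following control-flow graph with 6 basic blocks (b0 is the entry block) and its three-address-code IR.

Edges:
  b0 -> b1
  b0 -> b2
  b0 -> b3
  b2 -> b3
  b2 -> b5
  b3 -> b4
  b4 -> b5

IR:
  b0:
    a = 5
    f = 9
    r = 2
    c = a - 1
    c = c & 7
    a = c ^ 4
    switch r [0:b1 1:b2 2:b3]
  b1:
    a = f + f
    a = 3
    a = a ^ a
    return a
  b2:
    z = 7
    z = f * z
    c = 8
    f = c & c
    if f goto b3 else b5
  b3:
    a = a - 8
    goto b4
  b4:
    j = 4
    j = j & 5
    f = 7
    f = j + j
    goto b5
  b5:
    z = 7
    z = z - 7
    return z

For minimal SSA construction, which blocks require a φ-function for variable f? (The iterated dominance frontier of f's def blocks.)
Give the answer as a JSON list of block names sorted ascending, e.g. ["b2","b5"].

Answer: ["b3", "b5"]

Derivation:
idom tree: b1←b0 b2←b0 b3←b0 b4←b3 b5←b0
Join-block Dom:
  b3: preds {b0,b2}: {b0} ∩ {b0,b2} = {b0}; idom=b0
  b5: preds {b2,b4}: {b0,b2} ∩ {b0,b3,b4} = {b0}; idom=b0

DF walk-up:
  join b3 pred b0: · stop@b0
  join b3 pred b2: b2 stop@b0
  join b5 pred b2: b2 stop@b0
  join b5 pred b4: b4→b3 stop@b0
  b0: DF=∅
  b1: DF=∅
  b2: DF={b3,b5}
  b3: DF={b5}
  b4: DF={b5}
  b5: DF=∅

φ for f: defs {b0,b2,b4}
  DF⁺ = {b3,b5}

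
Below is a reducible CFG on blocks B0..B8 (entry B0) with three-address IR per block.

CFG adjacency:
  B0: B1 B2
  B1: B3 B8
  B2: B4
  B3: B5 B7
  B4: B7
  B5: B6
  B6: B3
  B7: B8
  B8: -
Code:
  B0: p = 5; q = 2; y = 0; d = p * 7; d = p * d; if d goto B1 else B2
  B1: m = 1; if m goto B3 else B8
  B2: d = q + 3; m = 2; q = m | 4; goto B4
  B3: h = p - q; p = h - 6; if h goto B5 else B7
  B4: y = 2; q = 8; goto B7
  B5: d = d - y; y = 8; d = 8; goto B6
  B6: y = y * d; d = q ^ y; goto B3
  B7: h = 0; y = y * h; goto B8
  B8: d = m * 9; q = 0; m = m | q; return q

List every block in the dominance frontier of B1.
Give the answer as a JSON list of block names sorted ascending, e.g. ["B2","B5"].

idom tree: B1←B0 B2←B0 B3←B1 B4←B2 B5←B3 B6←B5 B7←B0 B8←B0
Dom at joins:
  B3: preds {B1,B6}: {B0,B1} ∩ {B0,B1,B3,B5,B6} = {B0,B1}; idom=B1
  B7: preds {B3,B4}: {B0,B1,B3} ∩ {B0,B2,B4} = {B0}; idom=B0
  B8: preds {B1,B7}: {B0,B1} ∩ {B0,B7} = {B0}; idom=B0

Frontier:
  B3←B1: walk · to B1
  B3←B6: walk B6→B5→B3 to B1
  B7←B3: walk B3→B1 to B0
  B7←B4: walk B4→B2 to B0
  B8←B1: walk B1 to B0
  B8←B7: walk B7 to B0
  DF(B0)=∅
  DF(B1)={B7,B8}
  DF(B2)={B7}
  DF(B3)={B3,B7}
  DF(B4)={B7}
  DF(B5)={B3}
  DF(B6)={B3}
  DF(B7)={B8}
  DF(B8)=∅

DF(B1) = ["B7", "B8"]

Answer: ["B7", "B8"]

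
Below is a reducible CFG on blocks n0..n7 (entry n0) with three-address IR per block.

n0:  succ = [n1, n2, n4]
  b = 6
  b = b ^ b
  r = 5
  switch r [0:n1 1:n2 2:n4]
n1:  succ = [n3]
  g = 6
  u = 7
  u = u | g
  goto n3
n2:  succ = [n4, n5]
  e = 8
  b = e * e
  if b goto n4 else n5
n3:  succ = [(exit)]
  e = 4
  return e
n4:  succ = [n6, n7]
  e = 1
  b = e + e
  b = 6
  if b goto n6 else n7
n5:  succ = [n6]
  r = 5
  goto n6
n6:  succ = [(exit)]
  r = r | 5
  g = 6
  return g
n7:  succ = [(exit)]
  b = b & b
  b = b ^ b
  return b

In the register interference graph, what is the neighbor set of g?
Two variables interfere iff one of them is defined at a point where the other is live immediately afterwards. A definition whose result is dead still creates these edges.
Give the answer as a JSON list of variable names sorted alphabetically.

Answer: ["u"]

Derivation:
def/use:
  n0 def {b,r} use ∅
  n1 def {g,u} use ∅
  n2 def {b,e} use ∅
  n3 def {e} use ∅
  n4 def {b,e} use ∅
  n5 def {r} use ∅
  n6 def {g,r} use {r}
  n7 def {b} use {b}

Backward fixpoint:
  live n0: ∅→{r}
  live n1: ∅→∅
  live n2: {r}→{r}
  live n3: ∅→∅
  live n4: {r}→{b,r}
  live n5: ∅→{r}
  live n6: {r}→∅
  live n7: {b}→∅

Interfere edges:
  b↔{r}
  e↔{r}
  g↔{u}
  r↔{b,e}
  u↔{g}

N(g) = ["u"]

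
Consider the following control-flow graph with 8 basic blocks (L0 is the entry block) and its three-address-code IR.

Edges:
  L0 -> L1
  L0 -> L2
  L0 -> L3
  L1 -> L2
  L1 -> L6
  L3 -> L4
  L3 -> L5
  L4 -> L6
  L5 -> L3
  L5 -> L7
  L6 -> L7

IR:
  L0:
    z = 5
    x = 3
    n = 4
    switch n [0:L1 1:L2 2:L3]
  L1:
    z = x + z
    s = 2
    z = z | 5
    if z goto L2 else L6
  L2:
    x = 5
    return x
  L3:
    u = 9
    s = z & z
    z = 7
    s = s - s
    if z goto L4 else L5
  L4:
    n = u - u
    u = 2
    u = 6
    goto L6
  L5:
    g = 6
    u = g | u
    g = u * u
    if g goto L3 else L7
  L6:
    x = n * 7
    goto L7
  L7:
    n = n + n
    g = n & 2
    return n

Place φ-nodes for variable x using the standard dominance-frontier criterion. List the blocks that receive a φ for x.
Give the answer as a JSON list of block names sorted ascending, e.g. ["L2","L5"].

Answer: ["L7"]

Derivation:
idom tree: L1←L0 L2←L0 L3←L0 L4←L3 L5←L3 L6←L0 L7←L0
Join-block Dom:
  L2: preds {L0,L1}: {L0} ∩ {L0,L1} = {L0}; idom=L0
  L3: preds {L0,L5}: {L0} ∩ {L0,L3,L5} = {L0}; idom=L0
  L6: preds {L1,L4}: {L0,L1} ∩ {L0,L3,L4} = {L0}; idom=L0
  L7: preds {L5,L6}: {L0,L3,L5} ∩ {L0,L6} = {L0}; idom=L0

DF walk-up:
  L2←L0: walk · to L0
  L2←L1: walk L1 to L0
  L3←L0: walk · to L0
  L3←L5: walk L5→L3 to L0
  L6←L1: walk L1 to L0
  L6←L4: walk L4→L3 to L0
  L7←L5: walk L5→L3 to L0
  L7←L6: walk L6 to L0
  L0: DF=∅
  L1: DF={L2,L6}
  L2: DF=∅
  L3: DF={L3,L6,L7}
  L4: DF={L6}
  L5: DF={L3,L7}
  L6: DF={L7}
  L7: DF=∅

φ for x: defs {L0,L2,L6}
  DF⁺ = {L7}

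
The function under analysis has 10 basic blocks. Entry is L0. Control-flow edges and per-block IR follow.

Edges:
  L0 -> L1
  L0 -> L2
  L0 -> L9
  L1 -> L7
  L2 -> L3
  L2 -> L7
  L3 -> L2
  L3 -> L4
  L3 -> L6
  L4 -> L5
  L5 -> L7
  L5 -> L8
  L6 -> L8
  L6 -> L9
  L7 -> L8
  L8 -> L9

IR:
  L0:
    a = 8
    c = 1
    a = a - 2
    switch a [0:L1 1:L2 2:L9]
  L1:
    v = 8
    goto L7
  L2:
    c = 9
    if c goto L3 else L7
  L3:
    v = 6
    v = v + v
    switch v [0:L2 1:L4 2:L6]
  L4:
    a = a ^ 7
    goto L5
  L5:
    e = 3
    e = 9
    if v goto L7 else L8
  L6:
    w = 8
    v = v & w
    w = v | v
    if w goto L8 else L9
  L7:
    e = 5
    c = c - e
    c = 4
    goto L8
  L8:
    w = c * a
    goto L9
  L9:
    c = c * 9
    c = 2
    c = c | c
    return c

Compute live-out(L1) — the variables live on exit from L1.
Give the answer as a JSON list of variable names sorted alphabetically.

Per-block:
  L0 def {a,c} use ∅
  L1 def {v} use ∅
  L2 def {c} use ∅
  L3 def {v} use ∅
  L4 def {a} use {a}
  L5 def {e} use {v}
  L6 def {v,w} use {v}
  L7 def {c,e} use {c}
  L8 def {w} use {a,c}
  L9 def {c} use {c}

Liveness:
  live L0: ∅→{a,c}
  live L1: {a,c}→{a,c}
  live L2: {a}→{a,c}
  live L3: {a,c}→{a,c,v}
  live L4: {a,c,v}→{a,c,v}
  live L5: {a,c,v}→{a,c}
  live L6: {a,c,v}→{a,c}
  live L7: {a,c}→{a,c}
  live L8: {a,c}→{c}
  live L9: {c}→∅

live-out(L1) = ["a", "c"]

Answer: ["a", "c"]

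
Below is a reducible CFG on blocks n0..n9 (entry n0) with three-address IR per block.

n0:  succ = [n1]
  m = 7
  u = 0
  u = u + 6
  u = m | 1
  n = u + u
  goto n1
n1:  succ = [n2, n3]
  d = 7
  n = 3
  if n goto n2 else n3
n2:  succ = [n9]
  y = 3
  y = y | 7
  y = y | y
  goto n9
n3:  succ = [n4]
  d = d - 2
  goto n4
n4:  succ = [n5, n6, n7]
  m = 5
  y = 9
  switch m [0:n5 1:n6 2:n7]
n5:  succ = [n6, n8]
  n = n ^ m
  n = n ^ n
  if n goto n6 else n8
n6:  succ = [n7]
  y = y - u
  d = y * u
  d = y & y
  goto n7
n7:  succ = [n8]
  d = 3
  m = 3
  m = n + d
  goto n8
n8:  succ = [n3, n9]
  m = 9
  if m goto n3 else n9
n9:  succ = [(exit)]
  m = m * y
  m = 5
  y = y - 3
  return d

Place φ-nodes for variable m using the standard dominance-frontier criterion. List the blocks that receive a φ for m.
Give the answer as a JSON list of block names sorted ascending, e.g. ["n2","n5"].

idom tree: n1←n0 n2←n1 n3←n1 n4←n3 n5←n4 n6←n4 n7←n4 n8←n4 n9←n1
Dom∩ at merges:
  n3: preds {n1,n8}: {n0,n1} ∩ {n0,n1,n3,n4,n8} = {n0,n1}; idom=n1
  n6: preds {n4,n5}: {n0,n1,n3,n4} ∩ {n0,n1,n3,n4,n5} = {n0,n1,n3,n4}; idom=n4
  n7: preds {n4,n6}: {n0,n1,n3,n4} ∩ {n0,n1,n3,n4,n6} = {n0,n1,n3,n4}; idom=n4
  n8: preds {n5,n7}: {n0,n1,n3,n4,n5} ∩ {n0,n1,n3,n4,n7} = {n0,n1,n3,n4}; idom=n4
  n9: preds {n2,n8}: {n0,n1,n2} ∩ {n0,n1,n3,n4,n8} = {n0,n1}; idom=n1

DF walk-up:
  n3←n1: walk · to n1
  n3←n8: walk n8→n4→n3 to n1
  n6←n4: walk · to n4
  n6←n5: walk n5 to n4
  n7←n4: walk · to n4
  n7←n6: walk n6 to n4
  n8←n5: walk n5 to n4
  n8←n7: walk n7 to n4
  n9←n2: walk n2 to n1
  n9←n8: walk n8→n4→n3 to n1
  DF(n0)=∅
  DF(n1)=∅
  DF(n2)={n9}
  DF(n3)={n3,n9}
  DF(n4)={n3,n9}
  DF(n5)={n6,n8}
  DF(n6)={n7}
  DF(n7)={n8}
  DF(n8)={n3,n9}
  DF(n9)=∅

φ for m: defs {n0,n4,n7,n8,n9}
  DF⁺ = {n3,n8,n9}

Answer: ["n3", "n8", "n9"]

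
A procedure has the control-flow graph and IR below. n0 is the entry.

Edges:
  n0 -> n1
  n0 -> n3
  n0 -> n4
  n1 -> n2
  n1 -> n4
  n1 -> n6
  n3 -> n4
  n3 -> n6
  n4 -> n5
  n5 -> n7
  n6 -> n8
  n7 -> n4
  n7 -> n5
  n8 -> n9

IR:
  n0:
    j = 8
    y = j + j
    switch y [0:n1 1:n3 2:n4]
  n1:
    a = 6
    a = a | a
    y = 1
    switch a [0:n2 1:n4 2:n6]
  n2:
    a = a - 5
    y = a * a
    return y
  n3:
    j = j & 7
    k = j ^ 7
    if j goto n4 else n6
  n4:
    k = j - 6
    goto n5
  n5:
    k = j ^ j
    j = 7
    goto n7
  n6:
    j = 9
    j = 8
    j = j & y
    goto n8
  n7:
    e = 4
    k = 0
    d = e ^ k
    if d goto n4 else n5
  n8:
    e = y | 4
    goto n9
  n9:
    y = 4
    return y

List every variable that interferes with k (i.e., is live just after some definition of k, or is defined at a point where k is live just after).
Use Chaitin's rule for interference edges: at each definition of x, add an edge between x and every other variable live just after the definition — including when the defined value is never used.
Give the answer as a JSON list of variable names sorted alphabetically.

Answer: ["e", "j", "y"]

Working:
Per-block:
  n0 def {j,y} use ∅
  n1 def {a,y} use ∅
  n2 def {a,y} use {a}
  n3 def {j,k} use {j}
  n4 def {k} use {j}
  n5 def {j,k} use {j}
  n6 def {j} use {y}
  n7 def {d,e,k} use ∅
  n8 def {e} use {y}
  n9 def {y} use ∅

Liveness:
  live n0: ∅→{j,y}
  live n1: {j}→{a,j,y}
  live n2: {a}→∅
  live n3: {j,y}→{j,y}
  live n4: {j}→{j}
  live n5: {j}→{j}
  live n6: {y}→{y}
  live n7: {j}→{j}
  live n8: {y}→∅
  live n9: ∅→∅

Conflict graph:
  a↔{j,y}
  d↔{j}
  e↔{j,k}
  j↔{a,d,e,k,y}
  k↔{e,j,y}
  y↔{a,j,k}

N(k) = ["e", "j", "y"]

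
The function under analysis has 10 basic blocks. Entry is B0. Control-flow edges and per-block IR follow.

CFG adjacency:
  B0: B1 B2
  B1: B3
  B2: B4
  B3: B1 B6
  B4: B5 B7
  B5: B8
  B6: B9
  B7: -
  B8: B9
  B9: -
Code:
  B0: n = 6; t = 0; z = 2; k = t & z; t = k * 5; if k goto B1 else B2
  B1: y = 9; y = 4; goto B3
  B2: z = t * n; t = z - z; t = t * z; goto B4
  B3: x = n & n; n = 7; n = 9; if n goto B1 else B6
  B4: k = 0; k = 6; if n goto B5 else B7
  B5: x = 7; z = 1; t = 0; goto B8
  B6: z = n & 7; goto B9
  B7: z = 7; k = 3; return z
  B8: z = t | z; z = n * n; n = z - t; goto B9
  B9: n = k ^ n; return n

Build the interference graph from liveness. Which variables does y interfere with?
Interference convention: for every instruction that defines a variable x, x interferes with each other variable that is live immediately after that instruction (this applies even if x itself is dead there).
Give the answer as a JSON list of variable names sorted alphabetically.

Answer: ["k", "n"]

Working:
def/use:
  B0: {k,n,t,z} / ∅
  B1: {y} / ∅
  B2: {t,z} / {n,t}
  B3: {n,x} / {n}
  B4: {k} / {n}
  B5: {t,x,z} / ∅
  B6: {z} / {n}
  B7: {k,z} / ∅
  B8: {n,z} / {n,t,z}
  B9: {n} / {k,n}

Liveness:
  B0: in=∅ out={k,n,t}
  B1: in={k,n} out={k,n}
  B2: in={n,t} out={n}
  B3: in={k,n} out={k,n}
  B4: in={n} out={k,n}
  B5: in={k,n} out={k,n,t,z}
  B6: in={k,n} out={k,n}
  B7: in=∅ out=∅
  B8: in={k,n,t,z} out={k,n}
  B9: in={k,n} out=∅

Interfere edges:
  k↔{n,t,x,y,z}
  n↔{k,t,x,y,z}
  t↔{k,n,z}
  x↔{k,n}
  y↔{k,n}
  z↔{k,n,t}

N(y) = ["k", "n"]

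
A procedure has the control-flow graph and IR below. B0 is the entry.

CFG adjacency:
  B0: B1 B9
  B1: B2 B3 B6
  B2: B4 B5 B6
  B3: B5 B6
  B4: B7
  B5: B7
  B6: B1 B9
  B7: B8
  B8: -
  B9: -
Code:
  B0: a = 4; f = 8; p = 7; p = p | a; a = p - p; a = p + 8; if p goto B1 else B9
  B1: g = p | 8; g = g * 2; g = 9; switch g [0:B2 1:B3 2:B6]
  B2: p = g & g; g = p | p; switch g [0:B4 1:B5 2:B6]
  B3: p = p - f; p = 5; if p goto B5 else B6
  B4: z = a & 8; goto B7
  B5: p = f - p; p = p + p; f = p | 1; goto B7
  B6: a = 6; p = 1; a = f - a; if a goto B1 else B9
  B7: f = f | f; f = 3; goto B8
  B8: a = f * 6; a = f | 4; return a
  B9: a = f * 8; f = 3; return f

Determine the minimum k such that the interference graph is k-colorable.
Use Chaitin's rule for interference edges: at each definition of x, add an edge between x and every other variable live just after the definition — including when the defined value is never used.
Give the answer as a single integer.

Block summaries:
  B0: {a,f,p} / ∅
  B1: {g} / {p}
  B2: {g,p} / {g}
  B3: {p} / {f,p}
  B4: {z} / {a}
  B5: {f,p} / {f,p}
  B6: {a,p} / {f}
  B7: {f} / {f}
  B8: {a} / {f}
  B9: {a,f} / {f}

Liveness:
  live B0: ∅→{a,f,p}
  live B1: {a,f,p}→{a,f,g,p}
  live B2: {a,f,g}→{a,f,p}
  live B3: {f,p}→{f,p}
  live B4: {a,f}→{f}
  live B5: {f,p}→{f}
  live B6: {f}→{a,f,p}
  live B7: {f}→{f}
  live B8: {f}→∅
  live B9: {f}→∅

Interfere edges:
  a↔{f,g,p}
  f↔{a,g,p,z}
  g↔{a,f,p}
  p↔{a,f,g}
  z↔{f}

Colouring:
  {a,f,g,p} pairwise interfere (4-clique) ⇒ χ ≥ 4
  4-colouring: c0={f}  c1={a,z}  c2={g}  c3={p}
  χ = 4

Answer: 4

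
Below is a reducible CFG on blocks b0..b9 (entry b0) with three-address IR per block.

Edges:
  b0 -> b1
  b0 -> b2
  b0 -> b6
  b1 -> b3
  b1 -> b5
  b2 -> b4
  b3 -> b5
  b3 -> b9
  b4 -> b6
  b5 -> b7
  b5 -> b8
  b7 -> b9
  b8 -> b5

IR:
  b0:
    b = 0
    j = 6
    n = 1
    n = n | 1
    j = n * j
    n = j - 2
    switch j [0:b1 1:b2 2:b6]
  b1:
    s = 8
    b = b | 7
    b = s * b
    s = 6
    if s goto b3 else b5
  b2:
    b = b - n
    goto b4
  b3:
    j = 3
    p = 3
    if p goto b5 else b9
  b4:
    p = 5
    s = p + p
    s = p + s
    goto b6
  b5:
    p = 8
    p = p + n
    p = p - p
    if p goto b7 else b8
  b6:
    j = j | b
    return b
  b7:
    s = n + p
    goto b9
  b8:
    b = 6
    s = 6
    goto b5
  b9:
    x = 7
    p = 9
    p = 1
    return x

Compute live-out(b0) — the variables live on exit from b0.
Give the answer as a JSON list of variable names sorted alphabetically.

Answer: ["b", "j", "n"]

Derivation:
Block summaries:
  b0 def {b,j,n} use ∅
  b1 def {b,s} use {b}
  b2 def {b} use {b,n}
  b3 def {j,p} use ∅
  b4 def {p,s} use ∅
  b5 def {p} use {n}
  b6 def {j} use {b,j}
  b7 def {s} use {n,p}
  b8 def {b,s} use ∅
  b9 def {p,x} use ∅

Backward fixpoint:
  b0: in=∅ out={b,j,n}
  b1: in={b,n} out={n}
  b2: in={b,j,n} out={b,j}
  b3: in={n} out={n}
  b4: in={b,j} out={b,j}
  b5: in={n} out={n,p}
  b6: in={b,j} out=∅
  b7: in={n,p} out=∅
  b8: in={n} out={n}
  b9: in=∅ out=∅

live-out(b0) = ["b", "j", "n"]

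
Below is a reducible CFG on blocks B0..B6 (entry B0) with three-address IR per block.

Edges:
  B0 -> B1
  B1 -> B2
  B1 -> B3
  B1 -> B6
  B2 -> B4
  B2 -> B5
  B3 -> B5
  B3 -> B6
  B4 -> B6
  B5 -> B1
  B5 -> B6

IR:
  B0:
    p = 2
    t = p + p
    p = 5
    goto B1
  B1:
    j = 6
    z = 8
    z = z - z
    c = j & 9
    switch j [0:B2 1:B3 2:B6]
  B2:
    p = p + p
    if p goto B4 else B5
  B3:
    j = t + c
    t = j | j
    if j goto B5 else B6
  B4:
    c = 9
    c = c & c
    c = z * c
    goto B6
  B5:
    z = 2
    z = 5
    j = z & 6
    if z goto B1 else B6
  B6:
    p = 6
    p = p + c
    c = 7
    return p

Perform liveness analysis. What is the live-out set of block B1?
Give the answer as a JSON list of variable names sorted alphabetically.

def/use:
  B0: def={p,t} ue=∅
  B1: def={c,j,z} ue=∅
  B2: def={p} ue={p}
  B3: def={j,t} ue={c,t}
  B4: def={c} ue={z}
  B5: def={j,z} ue=∅
  B6: def={c,p} ue={c}

Live sets:
  live B0: ∅→{p,t}
  live B1: {p,t}→{c,p,t,z}
  live B2: {c,p,t,z}→{c,p,t,z}
  live B3: {c,p,t}→{c,p,t}
  live B4: {z}→{c}
  live B5: {c,p,t}→{c,p,t}
  live B6: {c}→∅

live-out(B1) = ["c", "p", "t", "z"]

Answer: ["c", "p", "t", "z"]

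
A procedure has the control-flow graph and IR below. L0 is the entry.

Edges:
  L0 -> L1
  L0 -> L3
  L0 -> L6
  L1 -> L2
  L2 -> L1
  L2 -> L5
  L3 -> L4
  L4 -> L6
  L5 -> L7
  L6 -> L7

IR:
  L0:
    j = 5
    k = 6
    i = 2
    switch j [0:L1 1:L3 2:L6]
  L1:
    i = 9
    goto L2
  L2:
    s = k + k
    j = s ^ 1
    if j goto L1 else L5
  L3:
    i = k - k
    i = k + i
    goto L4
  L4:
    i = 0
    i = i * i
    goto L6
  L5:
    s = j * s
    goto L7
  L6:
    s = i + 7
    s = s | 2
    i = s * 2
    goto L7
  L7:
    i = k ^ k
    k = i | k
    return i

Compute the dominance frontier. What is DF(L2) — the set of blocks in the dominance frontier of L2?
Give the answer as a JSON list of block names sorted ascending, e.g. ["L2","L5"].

Answer: ["L1", "L7"]

Working:
idom tree: L1←L0 L2←L1 L3←L0 L4←L3 L5←L2 L6←L0 L7←L0
Dom∩ at merges:
  L1: preds {L0,L2}: {L0} ∩ {L0,L1,L2} = {L0}; idom=L0
  L6: preds {L0,L4}: {L0} ∩ {L0,L3,L4} = {L0}; idom=L0
  L7: preds {L5,L6}: {L0,L1,L2,L5} ∩ {L0,L6} = {L0}; idom=L0

DF walk-up:
  L1←L0: walk · to L0
  L1←L2: walk L2→L1 to L0
  L6←L0: walk · to L0
  L6←L4: walk L4→L3 to L0
  L7←L5: walk L5→L2→L1 to L0
  L7←L6: walk L6 to L0
  L0: DF=∅
  L1: DF={L1,L7}
  L2: DF={L1,L7}
  L3: DF={L6}
  L4: DF={L6}
  L5: DF={L7}
  L6: DF={L7}
  L7: DF=∅

DF(L2) = ["L1", "L7"]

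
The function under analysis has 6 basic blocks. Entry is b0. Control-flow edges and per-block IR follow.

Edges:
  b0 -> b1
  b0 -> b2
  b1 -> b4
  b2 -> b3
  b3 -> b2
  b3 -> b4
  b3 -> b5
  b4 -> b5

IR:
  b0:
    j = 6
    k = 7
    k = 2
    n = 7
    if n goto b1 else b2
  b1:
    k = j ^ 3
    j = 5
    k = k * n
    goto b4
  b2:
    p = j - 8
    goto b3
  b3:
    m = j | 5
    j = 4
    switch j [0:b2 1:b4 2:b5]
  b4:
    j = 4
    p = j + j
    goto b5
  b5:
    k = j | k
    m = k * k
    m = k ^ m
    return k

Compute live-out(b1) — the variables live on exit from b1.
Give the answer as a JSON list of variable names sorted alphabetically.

def/use:
  b0: def={j,k,n} ue=∅
  b1: def={j,k} ue={j,n}
  b2: def={p} ue={j}
  b3: def={j,m} ue={j}
  b4: def={j,p} ue=∅
  b5: def={k,m} ue={j,k}

Liveness:
  b0 li=∅ lo={j,k,n}
  b1 li={j,n} lo={k}
  b2 li={j,k} lo={j,k}
  b3 li={j,k} lo={j,k}
  b4 li={k} lo={j,k}
  b5 li={j,k} lo=∅

live-out(b1) = ["k"]

Answer: ["k"]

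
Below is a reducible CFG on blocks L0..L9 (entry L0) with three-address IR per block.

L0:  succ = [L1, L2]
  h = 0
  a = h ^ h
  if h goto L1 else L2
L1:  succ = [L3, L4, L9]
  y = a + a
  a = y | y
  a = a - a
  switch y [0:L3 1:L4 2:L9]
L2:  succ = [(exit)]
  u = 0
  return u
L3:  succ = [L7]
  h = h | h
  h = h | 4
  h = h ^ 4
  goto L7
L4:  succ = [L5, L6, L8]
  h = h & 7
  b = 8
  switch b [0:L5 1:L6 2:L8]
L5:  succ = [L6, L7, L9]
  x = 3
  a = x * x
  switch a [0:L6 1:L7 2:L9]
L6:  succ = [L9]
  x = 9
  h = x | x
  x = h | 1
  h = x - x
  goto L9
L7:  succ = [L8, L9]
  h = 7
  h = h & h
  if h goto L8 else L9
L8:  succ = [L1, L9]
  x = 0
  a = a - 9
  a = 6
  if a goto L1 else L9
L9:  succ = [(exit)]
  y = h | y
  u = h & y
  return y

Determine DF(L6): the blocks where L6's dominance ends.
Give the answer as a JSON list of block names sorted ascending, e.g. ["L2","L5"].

Answer: ["L9"]

Working:
idom tree: L1←L0 L2←L0 L3←L1 L4←L1 L5←L4 L6←L4 L7←L1 L8←L1 L9←L1
Join-block Dom:
  L1: preds {L0,L8}: {L0} ∩ {L0,L1,L8} = {L0}; idom=L0
  L6: preds {L4,L5}: {L0,L1,L4} ∩ {L0,L1,L4,L5} = {L0,L1,L4}; idom=L4
  L7: preds {L3,L5}: {L0,L1,L3} ∩ {L0,L1,L4,L5} = {L0,L1}; idom=L1
  L8: preds {L4,L7}: {L0,L1,L4} ∩ {L0,L1,L7} = {L0,L1}; idom=L1
  L9: preds {L1,L5,L6,L7,L8}: {L0,L1} ∩ {L0,L1,L4,L5} ∩ {L0,L1,L4,L6} ∩ {L0,L1,L7} ∩ {L0,L1,L8} = {L0,L1}; idom=L1

DF walk-up:
  L1←L0: walk · to L0
  L1←L8: walk L8→L1 to L0
  L6←L4: walk · to L4
  L6←L5: walk L5 to L4
  L7←L3: walk L3 to L1
  L7←L5: walk L5→L4 to L1
  L8←L4: walk L4 to L1
  L8←L7: walk L7 to L1
  L9←L1: walk · to L1
  L9←L5: walk L5→L4 to L1
  L9←L6: walk L6→L4 to L1
  L9←L7: walk L7 to L1
  L9←L8: walk L8 to L1
  DF(L0)=∅
  DF(L1)={L1}
  DF(L2)=∅
  DF(L3)={L7}
  DF(L4)={L7,L8,L9}
  DF(L5)={L6,L7,L9}
  DF(L6)={L9}
  DF(L7)={L8,L9}
  DF(L8)={L1,L9}
  DF(L9)=∅

DF(L6) = ["L9"]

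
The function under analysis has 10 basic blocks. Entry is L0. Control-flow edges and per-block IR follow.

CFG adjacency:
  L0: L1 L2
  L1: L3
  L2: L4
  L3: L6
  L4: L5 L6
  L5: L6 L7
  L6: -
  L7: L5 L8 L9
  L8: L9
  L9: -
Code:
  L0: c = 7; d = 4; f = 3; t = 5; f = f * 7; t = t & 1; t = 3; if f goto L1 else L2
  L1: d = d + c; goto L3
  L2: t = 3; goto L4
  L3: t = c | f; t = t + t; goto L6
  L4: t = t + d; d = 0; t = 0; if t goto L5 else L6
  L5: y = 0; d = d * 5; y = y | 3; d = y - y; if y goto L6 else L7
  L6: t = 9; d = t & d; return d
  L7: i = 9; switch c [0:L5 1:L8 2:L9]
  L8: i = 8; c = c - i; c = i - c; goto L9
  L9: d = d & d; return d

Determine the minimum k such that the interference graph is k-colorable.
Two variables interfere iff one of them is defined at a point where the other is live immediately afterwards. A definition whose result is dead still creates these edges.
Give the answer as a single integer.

Answer: 4

Analysis:
Per-block:
  L0: {c,d,f,t} / ∅
  L1: {d} / {c,d}
  L2: {t} / ∅
  L3: {t} / {c,f}
  L4: {d,t} / {d,t}
  L5: {d,y} / {d}
  L6: {d,t} / {d}
  L7: {i} / {c}
  L8: {c,i} / {c}
  L9: {d} / {d}

Live sets:
  L0 li=∅ lo={c,d,f}
  L1 li={c,d,f} lo={c,d,f}
  L2 li={c,d} lo={c,d,t}
  L3 li={c,d,f} lo={d}
  L4 li={c,d,t} lo={c,d}
  L5 li={c,d} lo={c,d}
  L6 li={d} lo=∅
  L7 li={c,d} lo={c,d}
  L8 li={c,d} lo={d}
  L9 li={d} lo=∅

Interfere edges:
  c: {d,f,i,t,y}
  d: {c,f,i,t,y}
  f: {c,d,t}
  i: {c,d}
  t: {c,d,f}
  y: {c,d}

Chromatic number:
  lower bound: {c,d,f,t} mutually conflict ⇒ χ ≥ 4
  assign c→r0 d→r1 f→r2 i→r2 t→r3 y→r2 — no edge inside a register ⇒ χ ≤ 4
  χ = 4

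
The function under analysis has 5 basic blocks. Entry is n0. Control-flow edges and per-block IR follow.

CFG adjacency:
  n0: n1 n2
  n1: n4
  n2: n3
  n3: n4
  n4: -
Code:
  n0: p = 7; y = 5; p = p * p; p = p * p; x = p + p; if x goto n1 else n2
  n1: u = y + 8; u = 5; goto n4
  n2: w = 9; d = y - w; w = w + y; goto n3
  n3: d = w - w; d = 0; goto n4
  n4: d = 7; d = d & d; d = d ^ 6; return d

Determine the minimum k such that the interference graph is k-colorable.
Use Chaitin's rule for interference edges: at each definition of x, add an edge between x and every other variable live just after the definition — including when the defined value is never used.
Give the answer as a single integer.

Per-block:
  n0 def {p,x,y} use ∅
  n1 def {u} use {y}
  n2 def {d,w} use {y}
  n3 def {d} use {w}
  n4 def {d} use ∅

Backward fixpoint:
  n0: in=∅ out={y}
  n1: in={y} out=∅
  n2: in={y} out={w}
  n3: in={w} out=∅
  n4: in=∅ out=∅

Conflict graph:
  d — {w,y}
  p — {y}
  u — ∅
  w — {d,y}
  x — {y}
  y — {d,p,w,x}

Colouring:
  {d,w,y} pairwise interfere (3-clique) ⇒ χ ≥ 3
  3-colouring: R0={u,y}  R1={d,p,x}  R2={w}
  χ = 3

Answer: 3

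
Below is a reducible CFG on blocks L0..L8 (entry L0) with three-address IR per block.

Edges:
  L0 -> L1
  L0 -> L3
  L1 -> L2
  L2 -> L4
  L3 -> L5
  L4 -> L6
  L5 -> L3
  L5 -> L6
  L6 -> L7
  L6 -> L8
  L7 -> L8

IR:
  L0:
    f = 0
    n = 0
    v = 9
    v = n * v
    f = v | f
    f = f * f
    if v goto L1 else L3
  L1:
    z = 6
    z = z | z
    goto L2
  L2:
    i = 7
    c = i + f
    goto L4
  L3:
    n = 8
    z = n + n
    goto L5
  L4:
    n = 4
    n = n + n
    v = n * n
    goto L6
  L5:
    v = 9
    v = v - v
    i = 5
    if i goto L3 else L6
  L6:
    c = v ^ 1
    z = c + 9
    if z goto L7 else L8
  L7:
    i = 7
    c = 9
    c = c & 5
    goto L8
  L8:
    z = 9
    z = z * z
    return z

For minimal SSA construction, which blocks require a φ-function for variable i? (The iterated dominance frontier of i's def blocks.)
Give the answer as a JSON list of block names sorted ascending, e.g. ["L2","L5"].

idom tree: L1←L0 L2←L1 L3←L0 L4←L2 L5←L3 L6←L0 L7←L6 L8←L6
Dom at joins:
  L3: preds {L0,L5}: {L0} ∩ {L0,L3,L5} = {L0}; idom=L0
  L6: preds {L4,L5}: {L0,L1,L2,L4} ∩ {L0,L3,L5} = {L0}; idom=L0
  L8: preds {L6,L7}: {L0,L6} ∩ {L0,L6,L7} = {L0,L6}; idom=L6

Frontier:
  join L3 pred L0: · stop@L0
  join L3 pred L5: L5→L3 stop@L0
  join L6 pred L4: L4→L2→L1 stop@L0
  join L6 pred L5: L5→L3 stop@L0
  join L8 pred L6: · stop@L6
  join L8 pred L7: L7 stop@L6
  L0: DF=∅
  L1: DF={L6}
  L2: DF={L6}
  L3: DF={L3,L6}
  L4: DF={L6}
  L5: DF={L3,L6}
  L6: DF=∅
  L7: DF={L8}
  L8: DF=∅

φ for i: defs {L2,L5,L7}
  DF⁺ = {L3,L6,L8}

Answer: ["L3", "L6", "L8"]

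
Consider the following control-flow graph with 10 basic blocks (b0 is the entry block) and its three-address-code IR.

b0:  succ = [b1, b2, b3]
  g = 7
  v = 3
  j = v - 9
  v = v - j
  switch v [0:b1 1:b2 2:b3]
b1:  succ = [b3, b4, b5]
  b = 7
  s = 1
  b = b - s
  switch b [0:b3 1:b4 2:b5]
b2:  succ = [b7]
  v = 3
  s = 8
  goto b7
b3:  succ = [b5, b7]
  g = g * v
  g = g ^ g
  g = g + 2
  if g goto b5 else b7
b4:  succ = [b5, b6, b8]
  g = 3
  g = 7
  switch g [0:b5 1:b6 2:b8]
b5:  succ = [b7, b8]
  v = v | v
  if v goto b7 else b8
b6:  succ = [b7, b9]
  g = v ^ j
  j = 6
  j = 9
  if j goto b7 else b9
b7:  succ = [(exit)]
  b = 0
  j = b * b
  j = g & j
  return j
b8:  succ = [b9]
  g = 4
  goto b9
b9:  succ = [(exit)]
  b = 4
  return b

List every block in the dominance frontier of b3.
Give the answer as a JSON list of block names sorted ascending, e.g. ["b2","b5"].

idom tree: b1←b0 b2←b0 b3←b0 b4←b1 b5←b0 b6←b4 b7←b0 b8←b0 b9←b0
Dom∩ at merges:
  b3: preds {b0,b1}: {b0} ∩ {b0,b1} = {b0}; idom=b0
  b5: preds {b1,b3,b4}: {b0,b1} ∩ {b0,b3} ∩ {b0,b1,b4} = {b0}; idom=b0
  b7: preds {b2,b3,b5,b6}: {b0,b2} ∩ {b0,b3} ∩ {b0,b5} ∩ {b0,b1,b4,b6} = {b0}; idom=b0
  b8: preds {b4,b5}: {b0,b1,b4} ∩ {b0,b5} = {b0}; idom=b0
  b9: preds {b6,b8}: {b0,b1,b4,b6} ∩ {b0,b8} = {b0}; idom=b0

DF derivation:
  join b3 pred b0: · stop@b0
  join b3 pred b1: b1 stop@b0
  join b5 pred b1: b1 stop@b0
  join b5 pred b3: b3 stop@b0
  join b5 pred b4: b4→b1 stop@b0
  join b7 pred b2: b2 stop@b0
  join b7 pred b3: b3 stop@b0
  join b7 pred b5: b5 stop@b0
  join b7 pred b6: b6→b4→b1 stop@b0
  join b8 pred b4: b4→b1 stop@b0
  join b8 pred b5: b5 stop@b0
  join b9 pred b6: b6→b4→b1 stop@b0
  join b9 pred b8: b8 stop@b0
  b0: DF=∅
  b1: DF={b3,b5,b7,b8,b9}
  b2: DF={b7}
  b3: DF={b5,b7}
  b4: DF={b5,b7,b8,b9}
  b5: DF={b7,b8}
  b6: DF={b7,b9}
  b7: DF=∅
  b8: DF={b9}
  b9: DF=∅

DF(b3) = ["b5", "b7"]

Answer: ["b5", "b7"]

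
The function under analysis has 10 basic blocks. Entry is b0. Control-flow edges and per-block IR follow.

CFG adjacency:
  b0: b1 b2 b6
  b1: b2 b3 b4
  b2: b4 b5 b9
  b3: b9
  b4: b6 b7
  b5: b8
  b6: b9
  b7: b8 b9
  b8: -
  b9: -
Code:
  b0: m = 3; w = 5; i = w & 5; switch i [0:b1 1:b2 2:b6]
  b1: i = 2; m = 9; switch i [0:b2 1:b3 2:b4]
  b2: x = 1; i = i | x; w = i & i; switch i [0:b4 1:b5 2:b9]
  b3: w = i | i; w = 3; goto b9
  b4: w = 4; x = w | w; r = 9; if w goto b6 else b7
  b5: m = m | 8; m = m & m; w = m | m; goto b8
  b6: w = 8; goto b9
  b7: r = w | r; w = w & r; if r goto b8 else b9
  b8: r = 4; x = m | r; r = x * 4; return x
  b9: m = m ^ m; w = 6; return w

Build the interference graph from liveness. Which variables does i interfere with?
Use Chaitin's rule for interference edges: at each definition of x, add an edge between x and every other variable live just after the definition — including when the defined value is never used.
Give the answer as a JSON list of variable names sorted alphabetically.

Answer: ["m", "w", "x"]

Analysis:
def/use:
  b0 def {i,m,w} use ∅
  b1 def {i,m} use ∅
  b2 def {i,w,x} use {i}
  b3 def {w} use {i}
  b4 def {r,w,x} use ∅
  b5 def {m,w} use {m}
  b6 def {w} use ∅
  b7 def {r,w} use {r,w}
  b8 def {r,x} use {m}
  b9 def {m,w} use {m}

Liveness:
  b0 li=∅ lo={i,m}
  b1 li=∅ lo={i,m}
  b2 li={i,m} lo={m}
  b3 li={i,m} lo={m}
  b4 li={m} lo={m,r,w}
  b5 li={m} lo={m}
  b6 li={m} lo={m}
  b7 li={m,r,w} lo={m}
  b8 li={m} lo=∅
  b9 li={m} lo=∅

Interference:
  i — {m,w,x}
  m — {i,r,w,x}
  r — {m,w,x}
  w — {i,m,r,x}
  x — {i,m,r,w}

N(i) = ["m", "w", "x"]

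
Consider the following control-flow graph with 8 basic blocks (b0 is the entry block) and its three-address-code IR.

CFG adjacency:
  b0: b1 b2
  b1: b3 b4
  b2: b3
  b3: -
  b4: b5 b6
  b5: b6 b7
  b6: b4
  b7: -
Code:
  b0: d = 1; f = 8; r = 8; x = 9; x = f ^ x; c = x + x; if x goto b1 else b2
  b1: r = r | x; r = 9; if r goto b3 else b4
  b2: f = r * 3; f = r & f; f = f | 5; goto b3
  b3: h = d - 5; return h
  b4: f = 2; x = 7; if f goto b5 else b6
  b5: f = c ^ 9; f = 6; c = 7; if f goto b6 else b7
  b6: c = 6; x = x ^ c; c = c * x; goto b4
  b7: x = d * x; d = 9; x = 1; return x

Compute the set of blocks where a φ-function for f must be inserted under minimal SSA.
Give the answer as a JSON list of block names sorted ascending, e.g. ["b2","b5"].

idom tree: b1←b0 b2←b0 b3←b0 b4←b1 b5←b4 b6←b4 b7←b5
Dom∩ at merges:
  b3: preds {b1,b2}: {b0,b1} ∩ {b0,b2} = {b0}; idom=b0
  b4: preds {b1,b6}: {b0,b1} ∩ {b0,b1,b4,b6} = {b0,b1}; idom=b1
  b6: preds {b4,b5}: {b0,b1,b4} ∩ {b0,b1,b4,b5} = {b0,b1,b4}; idom=b4

DF walk-up:
  join b3 pred b1: b1 stop@b0
  join b3 pred b2: b2 stop@b0
  join b4 pred b1: · stop@b1
  join b4 pred b6: b6→b4 stop@b1
  join b6 pred b4: · stop@b4
  join b6 pred b5: b5 stop@b4
  b0: DF=∅
  b1: DF={b3}
  b2: DF={b3}
  b3: DF=∅
  b4: DF={b4}
  b5: DF={b6}
  b6: DF={b4}
  b7: DF=∅

φ for f: defs {b0,b2,b4,b5}
  DF⁺ = {b3,b4,b6}

Answer: ["b3", "b4", "b6"]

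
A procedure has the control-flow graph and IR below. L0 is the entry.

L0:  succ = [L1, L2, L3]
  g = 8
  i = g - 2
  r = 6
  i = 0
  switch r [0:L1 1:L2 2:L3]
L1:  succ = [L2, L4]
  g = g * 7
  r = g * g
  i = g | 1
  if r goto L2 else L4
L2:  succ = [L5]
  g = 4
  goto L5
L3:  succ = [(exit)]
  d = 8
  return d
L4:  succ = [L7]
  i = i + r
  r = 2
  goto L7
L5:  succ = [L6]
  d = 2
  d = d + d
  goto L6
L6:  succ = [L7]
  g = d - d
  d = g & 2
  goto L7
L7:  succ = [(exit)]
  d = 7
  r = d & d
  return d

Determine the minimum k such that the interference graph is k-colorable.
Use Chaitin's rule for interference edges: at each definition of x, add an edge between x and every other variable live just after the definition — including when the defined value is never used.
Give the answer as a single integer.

Answer: 3

Analysis:
def/use:
  L0 def {g,i,r} use ∅
  L1 def {g,i,r} use {g}
  L2 def {g} use ∅
  L3 def {d} use ∅
  L4 def {i,r} use {i,r}
  L5 def {d} use ∅
  L6 def {d,g} use {d}
  L7 def {d,r} use ∅

Live sets:
  L0 li=∅ lo={g}
  L1 li={g} lo={i,r}
  L2 li=∅ lo=∅
  L3 li=∅ lo=∅
  L4 li={i,r} lo=∅
  L5 li=∅ lo={d}
  L6 li={d} lo=∅
  L7 li=∅ lo=∅

Conflict graph:
  d: {r}
  g: {i,r}
  i: {g,r}
  r: {d,g,i}

Registers:
  clique {g,i,r} ⇒ need ≥ 3
  3-colouring: c0={r}  c1={d,g}  c2={i}
  χ = 3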